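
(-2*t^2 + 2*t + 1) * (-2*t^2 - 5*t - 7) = 4*t^4 + 6*t^3 + 2*t^2 - 19*t - 7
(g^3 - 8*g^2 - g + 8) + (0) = g^3 - 8*g^2 - g + 8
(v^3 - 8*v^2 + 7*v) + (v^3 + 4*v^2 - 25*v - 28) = 2*v^3 - 4*v^2 - 18*v - 28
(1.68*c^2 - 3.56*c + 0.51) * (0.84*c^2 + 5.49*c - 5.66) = 1.4112*c^4 + 6.2328*c^3 - 28.6248*c^2 + 22.9495*c - 2.8866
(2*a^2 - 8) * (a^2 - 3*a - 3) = 2*a^4 - 6*a^3 - 14*a^2 + 24*a + 24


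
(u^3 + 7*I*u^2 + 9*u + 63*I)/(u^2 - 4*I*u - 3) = (u^2 + 10*I*u - 21)/(u - I)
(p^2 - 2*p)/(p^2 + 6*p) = (p - 2)/(p + 6)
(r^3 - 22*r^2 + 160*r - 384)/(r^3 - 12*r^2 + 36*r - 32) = (r^2 - 14*r + 48)/(r^2 - 4*r + 4)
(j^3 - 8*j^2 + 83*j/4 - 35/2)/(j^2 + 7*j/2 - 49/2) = (j^2 - 9*j/2 + 5)/(j + 7)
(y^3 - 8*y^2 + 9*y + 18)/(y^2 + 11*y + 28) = (y^3 - 8*y^2 + 9*y + 18)/(y^2 + 11*y + 28)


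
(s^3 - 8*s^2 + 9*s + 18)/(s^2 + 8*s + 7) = (s^2 - 9*s + 18)/(s + 7)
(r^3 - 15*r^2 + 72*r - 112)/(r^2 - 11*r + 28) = r - 4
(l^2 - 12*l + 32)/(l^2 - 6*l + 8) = (l - 8)/(l - 2)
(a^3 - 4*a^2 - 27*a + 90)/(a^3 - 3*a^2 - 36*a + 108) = (a + 5)/(a + 6)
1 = 1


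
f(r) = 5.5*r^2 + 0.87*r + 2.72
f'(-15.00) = -164.13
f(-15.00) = 1227.17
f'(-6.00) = -65.13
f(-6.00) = 195.50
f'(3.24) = 36.51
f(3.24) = 63.28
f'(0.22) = 3.29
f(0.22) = 3.18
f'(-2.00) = -21.13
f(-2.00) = 22.98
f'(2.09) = 23.86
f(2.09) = 28.56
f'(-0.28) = -2.21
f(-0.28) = 2.91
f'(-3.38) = -36.31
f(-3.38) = 62.61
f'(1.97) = 22.54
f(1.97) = 25.78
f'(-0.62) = -5.95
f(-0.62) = 4.29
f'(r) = 11.0*r + 0.87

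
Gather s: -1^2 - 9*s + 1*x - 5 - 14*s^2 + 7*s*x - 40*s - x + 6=-14*s^2 + s*(7*x - 49)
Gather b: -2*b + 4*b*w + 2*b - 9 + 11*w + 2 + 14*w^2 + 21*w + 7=4*b*w + 14*w^2 + 32*w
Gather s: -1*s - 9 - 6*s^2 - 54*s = -6*s^2 - 55*s - 9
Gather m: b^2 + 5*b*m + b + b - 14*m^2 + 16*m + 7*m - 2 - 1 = b^2 + 2*b - 14*m^2 + m*(5*b + 23) - 3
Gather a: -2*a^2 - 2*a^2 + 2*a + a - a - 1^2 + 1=-4*a^2 + 2*a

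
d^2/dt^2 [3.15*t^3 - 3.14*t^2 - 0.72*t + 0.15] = 18.9*t - 6.28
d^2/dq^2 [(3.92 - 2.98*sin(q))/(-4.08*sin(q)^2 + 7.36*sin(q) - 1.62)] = (-49.606272*sin(q)^5 + 171.529728*sin(q)^4 - 135.746496*sin(q)^3 - 318.34816*sin(q)^2 + 627.01596*sin(q) - 301.808128)/(67.917312*sin(q)^6 - 367.552512*sin(q)^5 + 743.937408*sin(q)^4 - 690.568192*sin(q)^3 + 295.386912*sin(q)^2 - 57.946752*sin(q) + 4.251528)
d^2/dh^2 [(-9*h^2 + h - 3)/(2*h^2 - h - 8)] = 2*(-14*h^3 - 468*h^2 + 66*h - 635)/(8*h^6 - 12*h^5 - 90*h^4 + 95*h^3 + 360*h^2 - 192*h - 512)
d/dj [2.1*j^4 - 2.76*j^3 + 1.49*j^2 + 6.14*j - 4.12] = 8.4*j^3 - 8.28*j^2 + 2.98*j + 6.14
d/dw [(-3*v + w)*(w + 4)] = -3*v + 2*w + 4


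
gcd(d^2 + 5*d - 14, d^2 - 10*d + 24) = 1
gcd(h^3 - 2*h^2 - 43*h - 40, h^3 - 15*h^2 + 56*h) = h - 8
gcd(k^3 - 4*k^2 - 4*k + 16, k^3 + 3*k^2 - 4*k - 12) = k^2 - 4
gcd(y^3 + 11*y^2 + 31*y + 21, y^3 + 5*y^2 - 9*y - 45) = y + 3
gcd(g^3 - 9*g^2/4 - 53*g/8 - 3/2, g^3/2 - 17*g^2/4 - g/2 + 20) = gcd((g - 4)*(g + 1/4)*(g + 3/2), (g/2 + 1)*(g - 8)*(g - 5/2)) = 1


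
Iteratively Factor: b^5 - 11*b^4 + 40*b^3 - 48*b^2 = (b - 4)*(b^4 - 7*b^3 + 12*b^2) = b*(b - 4)*(b^3 - 7*b^2 + 12*b) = b*(b - 4)*(b - 3)*(b^2 - 4*b) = b*(b - 4)^2*(b - 3)*(b)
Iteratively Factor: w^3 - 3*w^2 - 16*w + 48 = (w - 4)*(w^2 + w - 12) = (w - 4)*(w - 3)*(w + 4)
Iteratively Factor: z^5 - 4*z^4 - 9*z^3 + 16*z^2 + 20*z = (z + 1)*(z^4 - 5*z^3 - 4*z^2 + 20*z) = (z + 1)*(z + 2)*(z^3 - 7*z^2 + 10*z) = z*(z + 1)*(z + 2)*(z^2 - 7*z + 10) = z*(z - 5)*(z + 1)*(z + 2)*(z - 2)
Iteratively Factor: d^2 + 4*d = (d + 4)*(d)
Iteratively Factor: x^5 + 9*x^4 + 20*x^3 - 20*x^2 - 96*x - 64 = (x - 2)*(x^4 + 11*x^3 + 42*x^2 + 64*x + 32) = (x - 2)*(x + 4)*(x^3 + 7*x^2 + 14*x + 8) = (x - 2)*(x + 2)*(x + 4)*(x^2 + 5*x + 4) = (x - 2)*(x + 2)*(x + 4)^2*(x + 1)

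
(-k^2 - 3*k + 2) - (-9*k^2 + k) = 8*k^2 - 4*k + 2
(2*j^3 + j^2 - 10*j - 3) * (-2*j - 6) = -4*j^4 - 14*j^3 + 14*j^2 + 66*j + 18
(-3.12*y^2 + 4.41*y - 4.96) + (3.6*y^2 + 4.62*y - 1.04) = 0.48*y^2 + 9.03*y - 6.0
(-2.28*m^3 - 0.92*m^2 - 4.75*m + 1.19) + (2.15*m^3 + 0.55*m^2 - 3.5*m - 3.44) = -0.13*m^3 - 0.37*m^2 - 8.25*m - 2.25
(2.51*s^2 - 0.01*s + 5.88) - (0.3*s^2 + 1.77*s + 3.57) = 2.21*s^2 - 1.78*s + 2.31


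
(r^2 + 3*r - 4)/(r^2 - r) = (r + 4)/r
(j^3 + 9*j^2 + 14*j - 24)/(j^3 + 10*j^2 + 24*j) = (j - 1)/j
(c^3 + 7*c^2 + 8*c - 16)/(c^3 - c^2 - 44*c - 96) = (c^2 + 3*c - 4)/(c^2 - 5*c - 24)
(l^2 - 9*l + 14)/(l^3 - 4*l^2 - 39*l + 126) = (l - 2)/(l^2 + 3*l - 18)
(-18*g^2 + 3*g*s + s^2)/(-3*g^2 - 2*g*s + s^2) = (6*g + s)/(g + s)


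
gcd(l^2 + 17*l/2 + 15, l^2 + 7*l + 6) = l + 6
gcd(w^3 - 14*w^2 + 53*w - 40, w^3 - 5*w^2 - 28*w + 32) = w^2 - 9*w + 8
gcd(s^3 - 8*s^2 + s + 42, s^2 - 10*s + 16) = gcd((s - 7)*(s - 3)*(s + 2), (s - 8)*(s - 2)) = 1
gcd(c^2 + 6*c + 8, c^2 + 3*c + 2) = c + 2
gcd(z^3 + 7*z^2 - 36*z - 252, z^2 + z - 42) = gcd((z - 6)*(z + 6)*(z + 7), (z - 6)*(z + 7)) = z^2 + z - 42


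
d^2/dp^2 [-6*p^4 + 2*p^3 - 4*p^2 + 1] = -72*p^2 + 12*p - 8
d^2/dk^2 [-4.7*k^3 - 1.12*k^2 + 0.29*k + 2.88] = -28.2*k - 2.24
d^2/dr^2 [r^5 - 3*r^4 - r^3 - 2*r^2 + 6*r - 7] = 20*r^3 - 36*r^2 - 6*r - 4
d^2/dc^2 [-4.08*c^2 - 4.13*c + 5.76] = -8.16000000000000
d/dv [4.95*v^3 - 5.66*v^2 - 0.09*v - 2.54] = 14.85*v^2 - 11.32*v - 0.09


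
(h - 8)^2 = h^2 - 16*h + 64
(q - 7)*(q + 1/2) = q^2 - 13*q/2 - 7/2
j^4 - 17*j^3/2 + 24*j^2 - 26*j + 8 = (j - 4)*(j - 2)^2*(j - 1/2)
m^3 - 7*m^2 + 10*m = m*(m - 5)*(m - 2)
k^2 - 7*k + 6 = (k - 6)*(k - 1)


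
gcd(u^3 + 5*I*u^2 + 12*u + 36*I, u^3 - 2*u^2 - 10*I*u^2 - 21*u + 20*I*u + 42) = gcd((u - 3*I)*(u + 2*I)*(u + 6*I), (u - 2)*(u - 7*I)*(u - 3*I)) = u - 3*I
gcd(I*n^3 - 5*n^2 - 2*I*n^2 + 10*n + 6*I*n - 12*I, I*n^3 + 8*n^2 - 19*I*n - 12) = n - I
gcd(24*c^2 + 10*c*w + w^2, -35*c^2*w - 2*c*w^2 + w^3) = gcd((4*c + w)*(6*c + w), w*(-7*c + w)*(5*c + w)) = 1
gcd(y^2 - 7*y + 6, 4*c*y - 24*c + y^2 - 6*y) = y - 6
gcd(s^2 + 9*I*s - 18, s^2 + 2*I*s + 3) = s + 3*I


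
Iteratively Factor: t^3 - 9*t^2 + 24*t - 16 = (t - 1)*(t^2 - 8*t + 16) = (t - 4)*(t - 1)*(t - 4)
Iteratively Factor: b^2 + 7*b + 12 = (b + 4)*(b + 3)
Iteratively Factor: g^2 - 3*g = (g - 3)*(g)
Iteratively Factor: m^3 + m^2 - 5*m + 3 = (m + 3)*(m^2 - 2*m + 1) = (m - 1)*(m + 3)*(m - 1)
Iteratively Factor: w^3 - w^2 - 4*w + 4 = (w + 2)*(w^2 - 3*w + 2) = (w - 1)*(w + 2)*(w - 2)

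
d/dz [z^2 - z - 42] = 2*z - 1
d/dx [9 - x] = -1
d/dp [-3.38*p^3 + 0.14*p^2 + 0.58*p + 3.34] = -10.14*p^2 + 0.28*p + 0.58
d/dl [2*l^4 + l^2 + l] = 8*l^3 + 2*l + 1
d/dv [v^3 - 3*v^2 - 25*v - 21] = 3*v^2 - 6*v - 25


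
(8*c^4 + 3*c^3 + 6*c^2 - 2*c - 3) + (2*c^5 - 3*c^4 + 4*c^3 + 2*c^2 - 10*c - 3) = 2*c^5 + 5*c^4 + 7*c^3 + 8*c^2 - 12*c - 6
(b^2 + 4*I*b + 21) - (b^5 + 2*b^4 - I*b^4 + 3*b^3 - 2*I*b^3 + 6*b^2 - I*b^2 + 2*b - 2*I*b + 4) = -b^5 - 2*b^4 + I*b^4 - 3*b^3 + 2*I*b^3 - 5*b^2 + I*b^2 - 2*b + 6*I*b + 17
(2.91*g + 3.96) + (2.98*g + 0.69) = 5.89*g + 4.65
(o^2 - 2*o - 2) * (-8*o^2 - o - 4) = -8*o^4 + 15*o^3 + 14*o^2 + 10*o + 8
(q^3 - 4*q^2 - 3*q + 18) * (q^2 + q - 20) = q^5 - 3*q^4 - 27*q^3 + 95*q^2 + 78*q - 360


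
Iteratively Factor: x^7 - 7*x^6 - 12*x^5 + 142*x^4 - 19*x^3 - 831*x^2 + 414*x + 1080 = (x + 3)*(x^6 - 10*x^5 + 18*x^4 + 88*x^3 - 283*x^2 + 18*x + 360) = (x - 3)*(x + 3)*(x^5 - 7*x^4 - 3*x^3 + 79*x^2 - 46*x - 120) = (x - 3)*(x - 2)*(x + 3)*(x^4 - 5*x^3 - 13*x^2 + 53*x + 60) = (x - 4)*(x - 3)*(x - 2)*(x + 3)*(x^3 - x^2 - 17*x - 15) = (x - 5)*(x - 4)*(x - 3)*(x - 2)*(x + 3)*(x^2 + 4*x + 3) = (x - 5)*(x - 4)*(x - 3)*(x - 2)*(x + 1)*(x + 3)*(x + 3)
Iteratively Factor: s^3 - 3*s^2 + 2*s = (s - 2)*(s^2 - s) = (s - 2)*(s - 1)*(s)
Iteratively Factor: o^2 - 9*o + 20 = (o - 4)*(o - 5)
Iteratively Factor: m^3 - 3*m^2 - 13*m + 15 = (m + 3)*(m^2 - 6*m + 5) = (m - 1)*(m + 3)*(m - 5)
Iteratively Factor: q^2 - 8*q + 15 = (q - 3)*(q - 5)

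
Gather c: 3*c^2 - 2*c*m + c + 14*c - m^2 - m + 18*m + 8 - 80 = 3*c^2 + c*(15 - 2*m) - m^2 + 17*m - 72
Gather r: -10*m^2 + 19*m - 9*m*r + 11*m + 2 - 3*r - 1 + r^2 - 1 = -10*m^2 + 30*m + r^2 + r*(-9*m - 3)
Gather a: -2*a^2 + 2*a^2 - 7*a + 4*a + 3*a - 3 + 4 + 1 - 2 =0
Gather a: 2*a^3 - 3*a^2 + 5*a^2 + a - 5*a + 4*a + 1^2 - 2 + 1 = 2*a^3 + 2*a^2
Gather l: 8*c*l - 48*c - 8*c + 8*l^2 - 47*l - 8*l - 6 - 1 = -56*c + 8*l^2 + l*(8*c - 55) - 7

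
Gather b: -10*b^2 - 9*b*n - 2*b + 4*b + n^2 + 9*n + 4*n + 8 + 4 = -10*b^2 + b*(2 - 9*n) + n^2 + 13*n + 12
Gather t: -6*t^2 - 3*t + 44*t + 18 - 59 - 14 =-6*t^2 + 41*t - 55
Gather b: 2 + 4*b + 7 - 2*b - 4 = 2*b + 5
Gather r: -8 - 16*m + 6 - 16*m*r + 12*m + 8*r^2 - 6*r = -4*m + 8*r^2 + r*(-16*m - 6) - 2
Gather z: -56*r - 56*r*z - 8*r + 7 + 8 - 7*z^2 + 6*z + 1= -64*r - 7*z^2 + z*(6 - 56*r) + 16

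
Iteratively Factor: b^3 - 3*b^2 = (b)*(b^2 - 3*b) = b^2*(b - 3)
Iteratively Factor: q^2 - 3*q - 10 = (q - 5)*(q + 2)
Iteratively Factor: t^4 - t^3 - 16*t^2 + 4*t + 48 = (t - 4)*(t^3 + 3*t^2 - 4*t - 12) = (t - 4)*(t + 3)*(t^2 - 4) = (t - 4)*(t + 2)*(t + 3)*(t - 2)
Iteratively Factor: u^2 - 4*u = (u - 4)*(u)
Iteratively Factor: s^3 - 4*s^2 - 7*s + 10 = (s - 5)*(s^2 + s - 2) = (s - 5)*(s - 1)*(s + 2)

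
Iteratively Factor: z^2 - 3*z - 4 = (z + 1)*(z - 4)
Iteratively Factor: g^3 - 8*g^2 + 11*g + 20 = (g - 5)*(g^2 - 3*g - 4) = (g - 5)*(g + 1)*(g - 4)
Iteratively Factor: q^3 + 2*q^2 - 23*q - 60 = (q + 4)*(q^2 - 2*q - 15) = (q - 5)*(q + 4)*(q + 3)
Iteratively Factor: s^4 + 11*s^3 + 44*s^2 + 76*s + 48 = (s + 3)*(s^3 + 8*s^2 + 20*s + 16) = (s + 2)*(s + 3)*(s^2 + 6*s + 8) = (s + 2)^2*(s + 3)*(s + 4)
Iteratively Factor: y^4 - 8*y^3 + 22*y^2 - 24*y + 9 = (y - 1)*(y^3 - 7*y^2 + 15*y - 9) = (y - 3)*(y - 1)*(y^2 - 4*y + 3) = (y - 3)^2*(y - 1)*(y - 1)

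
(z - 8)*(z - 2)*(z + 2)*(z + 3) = z^4 - 5*z^3 - 28*z^2 + 20*z + 96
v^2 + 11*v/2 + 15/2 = (v + 5/2)*(v + 3)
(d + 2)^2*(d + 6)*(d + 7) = d^4 + 17*d^3 + 98*d^2 + 220*d + 168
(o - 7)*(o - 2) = o^2 - 9*o + 14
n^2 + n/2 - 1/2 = (n - 1/2)*(n + 1)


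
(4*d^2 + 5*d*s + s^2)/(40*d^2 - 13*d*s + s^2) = (4*d^2 + 5*d*s + s^2)/(40*d^2 - 13*d*s + s^2)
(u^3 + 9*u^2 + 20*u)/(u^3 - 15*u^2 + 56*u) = (u^2 + 9*u + 20)/(u^2 - 15*u + 56)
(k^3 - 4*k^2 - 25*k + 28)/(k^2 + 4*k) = k - 8 + 7/k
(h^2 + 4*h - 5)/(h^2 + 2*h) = (h^2 + 4*h - 5)/(h*(h + 2))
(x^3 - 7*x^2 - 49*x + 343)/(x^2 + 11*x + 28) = (x^2 - 14*x + 49)/(x + 4)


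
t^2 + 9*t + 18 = (t + 3)*(t + 6)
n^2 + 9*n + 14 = (n + 2)*(n + 7)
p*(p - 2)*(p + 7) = p^3 + 5*p^2 - 14*p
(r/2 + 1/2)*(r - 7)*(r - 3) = r^3/2 - 9*r^2/2 + 11*r/2 + 21/2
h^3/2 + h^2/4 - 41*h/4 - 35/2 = (h/2 + 1)*(h - 5)*(h + 7/2)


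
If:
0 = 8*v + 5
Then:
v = -5/8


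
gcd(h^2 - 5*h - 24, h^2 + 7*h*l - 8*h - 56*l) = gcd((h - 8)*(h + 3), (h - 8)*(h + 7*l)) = h - 8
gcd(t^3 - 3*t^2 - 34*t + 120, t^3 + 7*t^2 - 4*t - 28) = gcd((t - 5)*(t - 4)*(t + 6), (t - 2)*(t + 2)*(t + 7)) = 1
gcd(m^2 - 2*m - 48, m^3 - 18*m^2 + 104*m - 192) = m - 8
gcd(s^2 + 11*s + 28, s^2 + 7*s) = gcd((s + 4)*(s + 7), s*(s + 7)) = s + 7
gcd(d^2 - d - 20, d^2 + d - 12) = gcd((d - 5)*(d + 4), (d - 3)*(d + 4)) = d + 4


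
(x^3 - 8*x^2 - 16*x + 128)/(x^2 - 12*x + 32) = x + 4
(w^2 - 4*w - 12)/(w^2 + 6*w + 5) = (w^2 - 4*w - 12)/(w^2 + 6*w + 5)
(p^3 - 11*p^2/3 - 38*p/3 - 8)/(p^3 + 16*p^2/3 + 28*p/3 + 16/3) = (p^2 - 5*p - 6)/(p^2 + 4*p + 4)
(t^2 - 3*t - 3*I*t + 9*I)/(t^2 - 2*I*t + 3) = (t - 3)/(t + I)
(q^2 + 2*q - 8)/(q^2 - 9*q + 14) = (q + 4)/(q - 7)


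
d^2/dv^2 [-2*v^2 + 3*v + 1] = -4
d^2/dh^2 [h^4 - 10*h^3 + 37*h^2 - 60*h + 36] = 12*h^2 - 60*h + 74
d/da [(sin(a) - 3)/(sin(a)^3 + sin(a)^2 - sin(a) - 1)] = 2*(5*sin(a) + cos(a)^2 - 3)/((sin(a) + 1)*cos(a)^3)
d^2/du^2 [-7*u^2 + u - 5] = -14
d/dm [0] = 0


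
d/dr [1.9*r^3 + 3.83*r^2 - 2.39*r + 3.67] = 5.7*r^2 + 7.66*r - 2.39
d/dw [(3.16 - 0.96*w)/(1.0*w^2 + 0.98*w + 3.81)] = (0.96*w^2 - 6.32*w - 6.7544)/(1.0*w^4 + 1.96*w^3 + 8.5804*w^2 + 7.4676*w + 14.5161)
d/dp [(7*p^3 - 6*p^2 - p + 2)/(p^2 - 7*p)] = (7*p^4 - 98*p^3 + 43*p^2 - 4*p + 14)/(p^2*(p^2 - 14*p + 49))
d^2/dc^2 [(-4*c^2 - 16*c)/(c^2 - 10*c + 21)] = 56*(-2*c^3 + 9*c^2 + 36*c - 183)/(c^6 - 30*c^5 + 363*c^4 - 2260*c^3 + 7623*c^2 - 13230*c + 9261)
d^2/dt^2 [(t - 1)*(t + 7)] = 2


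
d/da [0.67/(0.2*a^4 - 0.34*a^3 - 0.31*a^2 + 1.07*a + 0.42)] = (-0.536*a^3 + 0.6834*a^2 + 0.4154*a - 0.7169)/(0.2*a^4 - 0.34*a^3 - 0.31*a^2 + 1.07*a + 0.42)^2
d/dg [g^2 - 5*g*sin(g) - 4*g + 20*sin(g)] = -5*g*cos(g) + 2*g - 5*sin(g) + 20*cos(g) - 4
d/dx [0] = 0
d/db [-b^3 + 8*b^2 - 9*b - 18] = -3*b^2 + 16*b - 9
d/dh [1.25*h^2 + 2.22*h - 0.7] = 2.5*h + 2.22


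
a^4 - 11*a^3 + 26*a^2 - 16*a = a*(a - 8)*(a - 2)*(a - 1)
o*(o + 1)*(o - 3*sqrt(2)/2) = o^3 - 3*sqrt(2)*o^2/2 + o^2 - 3*sqrt(2)*o/2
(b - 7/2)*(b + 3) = b^2 - b/2 - 21/2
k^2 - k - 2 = (k - 2)*(k + 1)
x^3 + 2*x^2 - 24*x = x*(x - 4)*(x + 6)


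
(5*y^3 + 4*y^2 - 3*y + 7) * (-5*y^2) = -25*y^5 - 20*y^4 + 15*y^3 - 35*y^2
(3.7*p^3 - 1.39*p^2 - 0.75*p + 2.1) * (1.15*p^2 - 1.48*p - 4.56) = 4.255*p^5 - 7.0745*p^4 - 15.6773*p^3 + 9.8634*p^2 + 0.312*p - 9.576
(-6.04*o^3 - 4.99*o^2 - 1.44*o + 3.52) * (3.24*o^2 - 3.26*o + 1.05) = -19.5696*o^5 + 3.5228*o^4 + 5.2598*o^3 + 10.8597*o^2 - 12.9872*o + 3.696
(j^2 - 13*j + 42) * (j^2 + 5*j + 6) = j^4 - 8*j^3 - 17*j^2 + 132*j + 252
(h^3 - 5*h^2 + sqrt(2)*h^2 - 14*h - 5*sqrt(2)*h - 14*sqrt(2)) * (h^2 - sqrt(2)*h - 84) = h^5 - 5*h^4 - 100*h^3 - 84*sqrt(2)*h^2 + 430*h^2 + 420*sqrt(2)*h + 1204*h + 1176*sqrt(2)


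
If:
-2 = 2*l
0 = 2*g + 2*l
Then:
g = 1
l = -1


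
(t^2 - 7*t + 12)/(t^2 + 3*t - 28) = (t - 3)/(t + 7)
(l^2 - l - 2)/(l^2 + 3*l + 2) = (l - 2)/(l + 2)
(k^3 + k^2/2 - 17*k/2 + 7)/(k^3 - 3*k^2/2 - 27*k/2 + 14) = (k - 2)/(k - 4)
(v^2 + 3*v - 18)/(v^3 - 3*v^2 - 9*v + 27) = (v + 6)/(v^2 - 9)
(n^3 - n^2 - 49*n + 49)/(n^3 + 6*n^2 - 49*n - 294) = (n - 1)/(n + 6)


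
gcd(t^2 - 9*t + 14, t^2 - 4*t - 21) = t - 7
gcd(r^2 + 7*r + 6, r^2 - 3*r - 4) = r + 1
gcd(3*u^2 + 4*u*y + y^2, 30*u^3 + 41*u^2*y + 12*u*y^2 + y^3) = u + y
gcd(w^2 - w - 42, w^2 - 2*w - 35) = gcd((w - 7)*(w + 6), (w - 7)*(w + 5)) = w - 7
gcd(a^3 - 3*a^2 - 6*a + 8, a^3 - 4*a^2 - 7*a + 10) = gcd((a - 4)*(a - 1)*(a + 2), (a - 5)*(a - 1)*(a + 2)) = a^2 + a - 2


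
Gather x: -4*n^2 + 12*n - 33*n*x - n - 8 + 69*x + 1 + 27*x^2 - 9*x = -4*n^2 + 11*n + 27*x^2 + x*(60 - 33*n) - 7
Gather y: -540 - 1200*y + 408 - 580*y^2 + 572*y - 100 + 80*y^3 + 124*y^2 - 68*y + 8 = 80*y^3 - 456*y^2 - 696*y - 224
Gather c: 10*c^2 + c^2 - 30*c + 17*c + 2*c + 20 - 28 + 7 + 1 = 11*c^2 - 11*c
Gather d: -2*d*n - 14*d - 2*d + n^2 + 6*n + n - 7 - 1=d*(-2*n - 16) + n^2 + 7*n - 8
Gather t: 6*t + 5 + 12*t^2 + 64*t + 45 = 12*t^2 + 70*t + 50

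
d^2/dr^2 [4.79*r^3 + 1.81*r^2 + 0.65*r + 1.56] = 28.74*r + 3.62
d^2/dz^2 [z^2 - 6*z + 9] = 2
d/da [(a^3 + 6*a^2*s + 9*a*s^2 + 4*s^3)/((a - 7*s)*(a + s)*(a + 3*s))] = s*(-9*a^2 - 50*a*s - 89*s^2)/(a^4 - 8*a^3*s - 26*a^2*s^2 + 168*a*s^3 + 441*s^4)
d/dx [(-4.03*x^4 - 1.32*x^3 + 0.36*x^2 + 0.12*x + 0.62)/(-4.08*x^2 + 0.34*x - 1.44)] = (32.8848*x^5 + 1.275*x^4 + 22.3152*x^3 + 6.3144*x^2 + 4.0224*x - 0.3836)/(16.6464*x^4 - 2.7744*x^3 + 11.866*x^2 - 0.9792*x + 2.0736)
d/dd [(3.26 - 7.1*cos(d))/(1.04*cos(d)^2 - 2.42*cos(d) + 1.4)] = (-7.384*cos(d)^2 + 6.7808*cos(d) + 2.0508)*sin(d)/(1.0816*cos(d)^4 - 5.0336*cos(d)^3 + 8.7684*cos(d)^2 - 6.776*cos(d) + 1.96)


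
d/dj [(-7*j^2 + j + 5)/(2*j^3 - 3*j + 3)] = ((1 - 14*j)*(2*j^3 - 3*j + 3) - 3*(2*j^2 - 1)*(-7*j^2 + j + 5))/(2*j^3 - 3*j + 3)^2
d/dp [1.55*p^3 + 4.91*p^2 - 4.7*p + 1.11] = 4.65*p^2 + 9.82*p - 4.7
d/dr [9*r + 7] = 9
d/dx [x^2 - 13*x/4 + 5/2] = 2*x - 13/4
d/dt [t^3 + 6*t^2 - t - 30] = 3*t^2 + 12*t - 1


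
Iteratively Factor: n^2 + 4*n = (n)*(n + 4)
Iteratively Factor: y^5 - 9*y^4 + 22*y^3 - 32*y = (y - 2)*(y^4 - 7*y^3 + 8*y^2 + 16*y) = (y - 4)*(y - 2)*(y^3 - 3*y^2 - 4*y) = (y - 4)^2*(y - 2)*(y^2 + y) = (y - 4)^2*(y - 2)*(y + 1)*(y)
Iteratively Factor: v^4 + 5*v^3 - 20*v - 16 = (v + 1)*(v^3 + 4*v^2 - 4*v - 16) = (v - 2)*(v + 1)*(v^2 + 6*v + 8) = (v - 2)*(v + 1)*(v + 2)*(v + 4)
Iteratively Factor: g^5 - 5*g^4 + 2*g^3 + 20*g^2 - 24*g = (g + 2)*(g^4 - 7*g^3 + 16*g^2 - 12*g) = g*(g + 2)*(g^3 - 7*g^2 + 16*g - 12) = g*(g - 2)*(g + 2)*(g^2 - 5*g + 6) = g*(g - 3)*(g - 2)*(g + 2)*(g - 2)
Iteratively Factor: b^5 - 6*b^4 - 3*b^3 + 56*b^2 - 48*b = (b + 3)*(b^4 - 9*b^3 + 24*b^2 - 16*b) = (b - 1)*(b + 3)*(b^3 - 8*b^2 + 16*b) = (b - 4)*(b - 1)*(b + 3)*(b^2 - 4*b) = b*(b - 4)*(b - 1)*(b + 3)*(b - 4)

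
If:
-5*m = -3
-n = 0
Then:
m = 3/5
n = 0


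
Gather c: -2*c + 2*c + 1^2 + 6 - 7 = 0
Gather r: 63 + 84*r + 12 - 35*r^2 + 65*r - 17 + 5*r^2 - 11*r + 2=-30*r^2 + 138*r + 60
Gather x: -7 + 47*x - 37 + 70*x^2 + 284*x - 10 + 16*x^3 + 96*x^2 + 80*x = 16*x^3 + 166*x^2 + 411*x - 54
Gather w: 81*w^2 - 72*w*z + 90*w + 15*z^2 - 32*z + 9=81*w^2 + w*(90 - 72*z) + 15*z^2 - 32*z + 9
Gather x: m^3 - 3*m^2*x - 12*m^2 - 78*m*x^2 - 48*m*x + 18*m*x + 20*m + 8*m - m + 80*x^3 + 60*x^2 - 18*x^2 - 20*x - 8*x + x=m^3 - 12*m^2 + 27*m + 80*x^3 + x^2*(42 - 78*m) + x*(-3*m^2 - 30*m - 27)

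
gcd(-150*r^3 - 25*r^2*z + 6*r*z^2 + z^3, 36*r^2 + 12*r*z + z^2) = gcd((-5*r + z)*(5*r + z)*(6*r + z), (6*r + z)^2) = 6*r + z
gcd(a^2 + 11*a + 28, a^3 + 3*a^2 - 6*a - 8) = a + 4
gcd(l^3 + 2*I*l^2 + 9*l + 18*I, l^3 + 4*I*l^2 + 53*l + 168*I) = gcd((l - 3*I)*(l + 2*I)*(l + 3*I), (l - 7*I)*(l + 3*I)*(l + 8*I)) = l + 3*I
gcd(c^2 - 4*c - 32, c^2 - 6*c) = 1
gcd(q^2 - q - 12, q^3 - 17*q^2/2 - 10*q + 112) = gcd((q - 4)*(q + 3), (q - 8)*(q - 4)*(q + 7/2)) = q - 4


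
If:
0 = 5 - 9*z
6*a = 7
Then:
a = 7/6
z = 5/9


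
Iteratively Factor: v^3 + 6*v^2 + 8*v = (v + 2)*(v^2 + 4*v) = v*(v + 2)*(v + 4)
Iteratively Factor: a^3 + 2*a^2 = (a)*(a^2 + 2*a) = a*(a + 2)*(a)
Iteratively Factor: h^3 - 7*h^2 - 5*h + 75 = (h + 3)*(h^2 - 10*h + 25) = (h - 5)*(h + 3)*(h - 5)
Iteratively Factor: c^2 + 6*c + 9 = (c + 3)*(c + 3)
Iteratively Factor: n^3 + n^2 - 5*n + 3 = (n - 1)*(n^2 + 2*n - 3) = (n - 1)^2*(n + 3)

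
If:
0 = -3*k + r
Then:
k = r/3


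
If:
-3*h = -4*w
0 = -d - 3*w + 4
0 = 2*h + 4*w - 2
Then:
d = 31/10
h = 2/5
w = 3/10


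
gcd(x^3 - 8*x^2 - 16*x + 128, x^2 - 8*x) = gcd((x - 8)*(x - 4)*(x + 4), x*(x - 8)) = x - 8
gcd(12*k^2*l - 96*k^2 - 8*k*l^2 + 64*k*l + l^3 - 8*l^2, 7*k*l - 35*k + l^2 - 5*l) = 1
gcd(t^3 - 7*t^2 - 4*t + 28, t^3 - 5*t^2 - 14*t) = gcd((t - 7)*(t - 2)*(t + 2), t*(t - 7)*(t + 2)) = t^2 - 5*t - 14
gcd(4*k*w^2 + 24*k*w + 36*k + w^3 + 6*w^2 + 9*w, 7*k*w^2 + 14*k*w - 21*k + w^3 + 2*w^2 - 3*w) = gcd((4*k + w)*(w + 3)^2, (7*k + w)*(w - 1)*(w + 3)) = w + 3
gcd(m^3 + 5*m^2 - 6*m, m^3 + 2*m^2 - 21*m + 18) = m^2 + 5*m - 6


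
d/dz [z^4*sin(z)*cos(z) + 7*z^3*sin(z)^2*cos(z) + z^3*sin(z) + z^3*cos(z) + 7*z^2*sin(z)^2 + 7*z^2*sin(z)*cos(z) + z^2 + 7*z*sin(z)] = z^4*cos(2*z) - 11*z^3*sin(z)/4 + 2*z^3*sin(2*z) + 21*z^3*sin(3*z)/4 + z^3*cos(z) + 3*sqrt(2)*z^2*sin(z + pi/4) + 7*sqrt(2)*z^2*sin(2*z + pi/4) + 21*z^2*cos(z)/4 - 21*z^2*cos(3*z)/4 + 7*z*cos(z) - 7*sqrt(2)*z*cos(2*z + pi/4) + 9*z + 7*sin(z)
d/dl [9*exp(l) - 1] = 9*exp(l)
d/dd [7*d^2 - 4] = 14*d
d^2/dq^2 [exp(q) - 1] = exp(q)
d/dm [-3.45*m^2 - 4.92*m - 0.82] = -6.9*m - 4.92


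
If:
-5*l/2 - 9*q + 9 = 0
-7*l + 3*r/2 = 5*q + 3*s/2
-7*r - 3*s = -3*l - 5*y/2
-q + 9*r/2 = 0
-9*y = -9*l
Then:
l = -1260/2809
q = 3159/2809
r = 702/2809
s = -3948/2809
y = -1260/2809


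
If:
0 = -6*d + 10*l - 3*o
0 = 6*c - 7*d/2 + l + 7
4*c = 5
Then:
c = 5/4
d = 3*o/29 + 5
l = 21*o/58 + 3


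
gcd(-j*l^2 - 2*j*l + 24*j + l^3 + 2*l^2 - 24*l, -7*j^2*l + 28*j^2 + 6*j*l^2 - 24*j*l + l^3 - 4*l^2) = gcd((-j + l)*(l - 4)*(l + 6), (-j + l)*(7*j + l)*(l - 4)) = j*l - 4*j - l^2 + 4*l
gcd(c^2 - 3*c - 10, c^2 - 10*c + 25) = c - 5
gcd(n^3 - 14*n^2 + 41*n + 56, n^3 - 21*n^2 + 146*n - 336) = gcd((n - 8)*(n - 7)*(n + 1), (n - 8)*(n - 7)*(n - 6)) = n^2 - 15*n + 56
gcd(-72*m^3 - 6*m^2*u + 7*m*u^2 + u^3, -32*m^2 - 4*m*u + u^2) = 4*m + u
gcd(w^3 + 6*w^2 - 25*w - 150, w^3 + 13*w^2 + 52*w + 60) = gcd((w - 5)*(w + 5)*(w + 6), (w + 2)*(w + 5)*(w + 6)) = w^2 + 11*w + 30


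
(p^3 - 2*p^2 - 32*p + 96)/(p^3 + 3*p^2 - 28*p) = (p^2 + 2*p - 24)/(p*(p + 7))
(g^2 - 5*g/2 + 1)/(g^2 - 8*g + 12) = (g - 1/2)/(g - 6)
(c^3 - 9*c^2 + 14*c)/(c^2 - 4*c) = (c^2 - 9*c + 14)/(c - 4)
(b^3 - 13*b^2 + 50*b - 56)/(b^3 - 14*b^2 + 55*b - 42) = (b^2 - 6*b + 8)/(b^2 - 7*b + 6)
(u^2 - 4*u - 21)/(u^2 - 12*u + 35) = (u + 3)/(u - 5)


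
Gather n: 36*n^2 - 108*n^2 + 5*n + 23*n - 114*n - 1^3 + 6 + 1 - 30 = -72*n^2 - 86*n - 24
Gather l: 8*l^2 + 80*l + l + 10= 8*l^2 + 81*l + 10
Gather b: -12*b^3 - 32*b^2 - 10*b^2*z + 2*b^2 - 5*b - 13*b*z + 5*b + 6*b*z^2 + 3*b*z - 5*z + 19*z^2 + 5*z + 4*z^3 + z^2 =-12*b^3 + b^2*(-10*z - 30) + b*(6*z^2 - 10*z) + 4*z^3 + 20*z^2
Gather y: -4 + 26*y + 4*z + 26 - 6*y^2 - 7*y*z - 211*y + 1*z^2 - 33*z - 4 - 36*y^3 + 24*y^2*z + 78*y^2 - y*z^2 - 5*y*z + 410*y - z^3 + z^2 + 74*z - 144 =-36*y^3 + y^2*(24*z + 72) + y*(-z^2 - 12*z + 225) - z^3 + 2*z^2 + 45*z - 126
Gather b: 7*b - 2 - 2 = 7*b - 4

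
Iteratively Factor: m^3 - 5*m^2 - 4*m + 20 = (m - 5)*(m^2 - 4) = (m - 5)*(m + 2)*(m - 2)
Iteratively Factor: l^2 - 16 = (l - 4)*(l + 4)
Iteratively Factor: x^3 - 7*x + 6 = (x + 3)*(x^2 - 3*x + 2) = (x - 1)*(x + 3)*(x - 2)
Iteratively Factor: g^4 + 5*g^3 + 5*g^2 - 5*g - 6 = (g - 1)*(g^3 + 6*g^2 + 11*g + 6) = (g - 1)*(g + 3)*(g^2 + 3*g + 2) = (g - 1)*(g + 2)*(g + 3)*(g + 1)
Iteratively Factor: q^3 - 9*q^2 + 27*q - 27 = (q - 3)*(q^2 - 6*q + 9) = (q - 3)^2*(q - 3)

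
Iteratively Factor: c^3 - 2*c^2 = (c)*(c^2 - 2*c) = c*(c - 2)*(c)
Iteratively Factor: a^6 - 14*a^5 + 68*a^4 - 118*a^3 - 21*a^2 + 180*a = (a - 3)*(a^5 - 11*a^4 + 35*a^3 - 13*a^2 - 60*a) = (a - 3)^2*(a^4 - 8*a^3 + 11*a^2 + 20*a) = (a - 4)*(a - 3)^2*(a^3 - 4*a^2 - 5*a) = a*(a - 4)*(a - 3)^2*(a^2 - 4*a - 5) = a*(a - 4)*(a - 3)^2*(a + 1)*(a - 5)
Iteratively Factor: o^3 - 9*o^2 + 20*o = (o - 4)*(o^2 - 5*o) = (o - 5)*(o - 4)*(o)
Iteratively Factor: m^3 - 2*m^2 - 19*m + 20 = (m - 1)*(m^2 - m - 20) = (m - 5)*(m - 1)*(m + 4)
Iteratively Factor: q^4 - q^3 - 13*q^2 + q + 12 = (q - 4)*(q^3 + 3*q^2 - q - 3) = (q - 4)*(q - 1)*(q^2 + 4*q + 3) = (q - 4)*(q - 1)*(q + 3)*(q + 1)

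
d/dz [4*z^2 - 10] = 8*z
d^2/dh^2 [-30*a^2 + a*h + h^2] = 2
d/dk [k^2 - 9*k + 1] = 2*k - 9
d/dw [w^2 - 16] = 2*w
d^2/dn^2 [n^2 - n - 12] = 2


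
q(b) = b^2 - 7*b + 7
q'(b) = 2*b - 7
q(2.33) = -3.88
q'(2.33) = -2.34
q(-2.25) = 27.81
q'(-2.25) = -11.50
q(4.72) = -3.76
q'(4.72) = 2.44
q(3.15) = -5.13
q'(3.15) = -0.70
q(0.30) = 4.99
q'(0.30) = -6.40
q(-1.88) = 23.69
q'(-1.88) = -10.76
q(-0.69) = 12.31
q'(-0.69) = -8.38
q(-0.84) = 13.59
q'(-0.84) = -8.68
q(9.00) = 25.00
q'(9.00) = 11.00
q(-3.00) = 37.00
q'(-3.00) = -13.00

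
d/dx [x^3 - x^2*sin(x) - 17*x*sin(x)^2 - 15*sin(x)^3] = -x^2*cos(x) + 3*x^2 - 2*x*sin(x) - 17*x*sin(2*x) - 45*sin(x)^2*cos(x) - 17*sin(x)^2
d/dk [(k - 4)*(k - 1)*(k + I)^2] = (k + I)*(2*(k - 4)*(k - 1) + (k - 4)*(k + I) + (k - 1)*(k + I))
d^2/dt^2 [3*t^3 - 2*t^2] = 18*t - 4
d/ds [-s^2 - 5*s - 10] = -2*s - 5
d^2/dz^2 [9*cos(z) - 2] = -9*cos(z)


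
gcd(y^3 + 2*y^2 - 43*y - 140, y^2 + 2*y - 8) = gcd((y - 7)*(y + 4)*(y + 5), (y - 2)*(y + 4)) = y + 4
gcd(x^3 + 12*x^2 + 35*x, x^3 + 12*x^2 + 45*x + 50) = x + 5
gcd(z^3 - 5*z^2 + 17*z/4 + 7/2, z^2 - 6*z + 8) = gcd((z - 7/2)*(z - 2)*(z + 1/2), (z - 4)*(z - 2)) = z - 2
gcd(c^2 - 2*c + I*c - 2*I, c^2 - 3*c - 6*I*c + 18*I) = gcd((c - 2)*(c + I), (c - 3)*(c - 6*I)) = 1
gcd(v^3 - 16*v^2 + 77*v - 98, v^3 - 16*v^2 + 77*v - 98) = v^3 - 16*v^2 + 77*v - 98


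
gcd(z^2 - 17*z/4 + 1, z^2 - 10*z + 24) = z - 4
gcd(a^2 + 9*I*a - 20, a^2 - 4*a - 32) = 1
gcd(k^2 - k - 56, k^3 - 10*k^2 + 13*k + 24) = k - 8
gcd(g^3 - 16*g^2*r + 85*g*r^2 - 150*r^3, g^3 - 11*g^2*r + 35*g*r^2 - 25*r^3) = g^2 - 10*g*r + 25*r^2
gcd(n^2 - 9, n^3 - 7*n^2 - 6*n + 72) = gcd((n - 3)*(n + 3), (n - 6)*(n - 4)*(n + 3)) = n + 3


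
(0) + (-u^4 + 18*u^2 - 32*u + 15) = -u^4 + 18*u^2 - 32*u + 15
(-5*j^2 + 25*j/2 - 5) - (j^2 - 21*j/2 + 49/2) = -6*j^2 + 23*j - 59/2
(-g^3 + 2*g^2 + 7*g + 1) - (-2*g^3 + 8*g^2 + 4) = g^3 - 6*g^2 + 7*g - 3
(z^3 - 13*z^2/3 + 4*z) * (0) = 0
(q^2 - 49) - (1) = q^2 - 50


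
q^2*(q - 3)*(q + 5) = q^4 + 2*q^3 - 15*q^2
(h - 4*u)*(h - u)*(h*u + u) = h^3*u - 5*h^2*u^2 + h^2*u + 4*h*u^3 - 5*h*u^2 + 4*u^3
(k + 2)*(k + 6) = k^2 + 8*k + 12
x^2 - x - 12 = (x - 4)*(x + 3)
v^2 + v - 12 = (v - 3)*(v + 4)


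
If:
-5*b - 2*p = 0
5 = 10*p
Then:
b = -1/5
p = 1/2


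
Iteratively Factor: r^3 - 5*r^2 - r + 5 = (r - 5)*(r^2 - 1) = (r - 5)*(r - 1)*(r + 1)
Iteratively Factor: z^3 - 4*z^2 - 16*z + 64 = (z - 4)*(z^2 - 16) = (z - 4)^2*(z + 4)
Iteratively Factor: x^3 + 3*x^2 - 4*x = (x - 1)*(x^2 + 4*x) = x*(x - 1)*(x + 4)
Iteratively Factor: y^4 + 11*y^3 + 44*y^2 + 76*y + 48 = (y + 2)*(y^3 + 9*y^2 + 26*y + 24) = (y + 2)^2*(y^2 + 7*y + 12) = (y + 2)^2*(y + 4)*(y + 3)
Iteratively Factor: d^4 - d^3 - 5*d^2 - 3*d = (d - 3)*(d^3 + 2*d^2 + d) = d*(d - 3)*(d^2 + 2*d + 1) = d*(d - 3)*(d + 1)*(d + 1)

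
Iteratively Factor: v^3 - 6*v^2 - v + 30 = (v - 5)*(v^2 - v - 6) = (v - 5)*(v + 2)*(v - 3)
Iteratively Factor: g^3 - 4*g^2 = (g)*(g^2 - 4*g) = g*(g - 4)*(g)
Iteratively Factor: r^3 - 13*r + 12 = (r - 1)*(r^2 + r - 12) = (r - 1)*(r + 4)*(r - 3)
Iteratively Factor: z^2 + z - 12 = (z + 4)*(z - 3)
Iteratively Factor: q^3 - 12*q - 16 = (q + 2)*(q^2 - 2*q - 8) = (q - 4)*(q + 2)*(q + 2)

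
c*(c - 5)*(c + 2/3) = c^3 - 13*c^2/3 - 10*c/3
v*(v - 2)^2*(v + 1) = v^4 - 3*v^3 + 4*v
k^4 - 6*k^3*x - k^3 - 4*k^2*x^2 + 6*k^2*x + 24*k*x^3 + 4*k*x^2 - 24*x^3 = (k - 1)*(k - 6*x)*(k - 2*x)*(k + 2*x)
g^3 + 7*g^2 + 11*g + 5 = (g + 1)^2*(g + 5)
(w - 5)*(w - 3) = w^2 - 8*w + 15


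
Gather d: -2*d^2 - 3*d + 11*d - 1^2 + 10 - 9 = -2*d^2 + 8*d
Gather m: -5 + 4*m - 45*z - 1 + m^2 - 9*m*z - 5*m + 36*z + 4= m^2 + m*(-9*z - 1) - 9*z - 2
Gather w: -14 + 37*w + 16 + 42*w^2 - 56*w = 42*w^2 - 19*w + 2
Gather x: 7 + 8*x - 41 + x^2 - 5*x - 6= x^2 + 3*x - 40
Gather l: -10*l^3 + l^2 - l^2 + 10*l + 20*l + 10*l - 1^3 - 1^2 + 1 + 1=-10*l^3 + 40*l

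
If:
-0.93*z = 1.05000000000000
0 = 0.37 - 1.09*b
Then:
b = 0.34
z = -1.13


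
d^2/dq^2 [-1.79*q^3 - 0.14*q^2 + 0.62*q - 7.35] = -10.74*q - 0.28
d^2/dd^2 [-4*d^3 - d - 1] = -24*d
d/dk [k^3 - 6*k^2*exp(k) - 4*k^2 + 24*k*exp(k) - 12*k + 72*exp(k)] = -6*k^2*exp(k) + 3*k^2 + 12*k*exp(k) - 8*k + 96*exp(k) - 12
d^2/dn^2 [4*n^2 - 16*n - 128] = 8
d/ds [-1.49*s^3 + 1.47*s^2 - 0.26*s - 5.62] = -4.47*s^2 + 2.94*s - 0.26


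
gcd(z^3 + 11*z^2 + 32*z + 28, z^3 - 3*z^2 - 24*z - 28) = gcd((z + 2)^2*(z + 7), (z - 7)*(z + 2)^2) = z^2 + 4*z + 4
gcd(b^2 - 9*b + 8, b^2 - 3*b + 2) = b - 1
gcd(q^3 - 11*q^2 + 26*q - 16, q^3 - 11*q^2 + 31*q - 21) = q - 1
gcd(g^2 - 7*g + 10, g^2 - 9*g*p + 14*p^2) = 1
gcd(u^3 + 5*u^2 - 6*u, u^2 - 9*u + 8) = u - 1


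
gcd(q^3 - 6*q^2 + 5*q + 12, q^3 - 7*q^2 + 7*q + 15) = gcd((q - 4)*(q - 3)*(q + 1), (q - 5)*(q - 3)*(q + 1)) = q^2 - 2*q - 3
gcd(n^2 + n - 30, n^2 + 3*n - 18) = n + 6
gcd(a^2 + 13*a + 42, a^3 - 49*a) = a + 7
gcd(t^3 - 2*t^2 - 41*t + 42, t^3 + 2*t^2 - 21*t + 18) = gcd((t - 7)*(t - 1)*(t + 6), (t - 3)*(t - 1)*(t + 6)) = t^2 + 5*t - 6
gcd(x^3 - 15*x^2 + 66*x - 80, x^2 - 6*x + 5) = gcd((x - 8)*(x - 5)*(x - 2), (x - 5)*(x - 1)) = x - 5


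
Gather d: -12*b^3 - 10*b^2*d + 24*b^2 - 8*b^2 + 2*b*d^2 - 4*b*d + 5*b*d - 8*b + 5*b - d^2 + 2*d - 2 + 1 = -12*b^3 + 16*b^2 - 3*b + d^2*(2*b - 1) + d*(-10*b^2 + b + 2) - 1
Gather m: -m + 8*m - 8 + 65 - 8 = 7*m + 49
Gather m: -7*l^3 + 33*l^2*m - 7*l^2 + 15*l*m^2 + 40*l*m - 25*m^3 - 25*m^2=-7*l^3 - 7*l^2 - 25*m^3 + m^2*(15*l - 25) + m*(33*l^2 + 40*l)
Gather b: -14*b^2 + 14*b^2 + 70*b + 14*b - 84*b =0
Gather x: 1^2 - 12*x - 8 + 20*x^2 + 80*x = 20*x^2 + 68*x - 7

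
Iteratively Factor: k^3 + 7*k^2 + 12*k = (k)*(k^2 + 7*k + 12) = k*(k + 4)*(k + 3)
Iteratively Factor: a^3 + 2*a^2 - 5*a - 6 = (a + 3)*(a^2 - a - 2) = (a + 1)*(a + 3)*(a - 2)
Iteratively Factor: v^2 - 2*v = (v - 2)*(v)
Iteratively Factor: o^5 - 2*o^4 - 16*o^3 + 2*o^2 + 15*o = (o + 3)*(o^4 - 5*o^3 - o^2 + 5*o) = (o + 1)*(o + 3)*(o^3 - 6*o^2 + 5*o) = (o - 1)*(o + 1)*(o + 3)*(o^2 - 5*o) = o*(o - 1)*(o + 1)*(o + 3)*(o - 5)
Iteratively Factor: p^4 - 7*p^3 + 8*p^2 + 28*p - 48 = (p + 2)*(p^3 - 9*p^2 + 26*p - 24) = (p - 4)*(p + 2)*(p^2 - 5*p + 6) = (p - 4)*(p - 2)*(p + 2)*(p - 3)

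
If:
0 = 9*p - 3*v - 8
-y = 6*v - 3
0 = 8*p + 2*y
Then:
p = 19/14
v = 59/42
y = -38/7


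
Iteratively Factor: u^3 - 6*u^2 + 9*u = (u)*(u^2 - 6*u + 9) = u*(u - 3)*(u - 3)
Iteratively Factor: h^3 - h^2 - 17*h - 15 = (h - 5)*(h^2 + 4*h + 3) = (h - 5)*(h + 3)*(h + 1)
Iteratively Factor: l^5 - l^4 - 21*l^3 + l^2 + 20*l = (l - 1)*(l^4 - 21*l^2 - 20*l) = (l - 5)*(l - 1)*(l^3 + 5*l^2 + 4*l) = (l - 5)*(l - 1)*(l + 4)*(l^2 + l) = l*(l - 5)*(l - 1)*(l + 4)*(l + 1)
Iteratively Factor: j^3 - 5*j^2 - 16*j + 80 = (j - 5)*(j^2 - 16) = (j - 5)*(j + 4)*(j - 4)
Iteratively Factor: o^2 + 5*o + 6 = (o + 2)*(o + 3)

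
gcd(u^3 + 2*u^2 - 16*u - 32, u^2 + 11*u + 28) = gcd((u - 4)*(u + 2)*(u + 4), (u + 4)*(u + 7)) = u + 4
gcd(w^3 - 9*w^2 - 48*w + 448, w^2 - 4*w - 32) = w - 8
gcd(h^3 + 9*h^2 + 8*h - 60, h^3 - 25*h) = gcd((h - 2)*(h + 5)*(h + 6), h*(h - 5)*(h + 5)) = h + 5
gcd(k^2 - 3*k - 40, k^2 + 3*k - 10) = k + 5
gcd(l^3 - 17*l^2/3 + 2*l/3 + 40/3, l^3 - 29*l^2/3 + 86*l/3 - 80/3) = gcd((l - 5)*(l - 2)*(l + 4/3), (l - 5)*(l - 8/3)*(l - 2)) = l^2 - 7*l + 10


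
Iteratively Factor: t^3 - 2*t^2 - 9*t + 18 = (t - 3)*(t^2 + t - 6) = (t - 3)*(t - 2)*(t + 3)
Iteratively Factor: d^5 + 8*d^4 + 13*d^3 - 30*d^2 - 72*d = (d - 2)*(d^4 + 10*d^3 + 33*d^2 + 36*d) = (d - 2)*(d + 3)*(d^3 + 7*d^2 + 12*d) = (d - 2)*(d + 3)*(d + 4)*(d^2 + 3*d) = (d - 2)*(d + 3)^2*(d + 4)*(d)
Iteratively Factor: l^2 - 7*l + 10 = (l - 5)*(l - 2)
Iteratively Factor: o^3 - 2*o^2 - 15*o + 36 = (o - 3)*(o^2 + o - 12) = (o - 3)^2*(o + 4)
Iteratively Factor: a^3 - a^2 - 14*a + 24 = (a - 3)*(a^2 + 2*a - 8) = (a - 3)*(a - 2)*(a + 4)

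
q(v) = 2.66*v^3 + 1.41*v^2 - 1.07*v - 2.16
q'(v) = 7.98*v^2 + 2.82*v - 1.07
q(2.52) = 46.67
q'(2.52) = 56.71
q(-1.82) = -11.58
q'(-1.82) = 20.23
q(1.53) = 9.03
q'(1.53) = 21.92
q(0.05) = -2.21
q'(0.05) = -0.91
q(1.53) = 9.03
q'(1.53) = 21.92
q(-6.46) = -653.51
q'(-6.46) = 313.73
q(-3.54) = -98.71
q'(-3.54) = 88.95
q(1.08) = 1.68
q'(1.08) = 11.28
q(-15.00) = -8646.36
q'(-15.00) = 1752.13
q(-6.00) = -519.54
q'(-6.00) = 269.29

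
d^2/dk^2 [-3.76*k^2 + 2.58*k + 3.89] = -7.52000000000000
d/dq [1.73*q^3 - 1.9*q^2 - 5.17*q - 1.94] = 5.19*q^2 - 3.8*q - 5.17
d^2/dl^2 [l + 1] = 0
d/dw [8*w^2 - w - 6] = 16*w - 1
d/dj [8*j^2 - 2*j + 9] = 16*j - 2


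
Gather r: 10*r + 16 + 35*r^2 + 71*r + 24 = 35*r^2 + 81*r + 40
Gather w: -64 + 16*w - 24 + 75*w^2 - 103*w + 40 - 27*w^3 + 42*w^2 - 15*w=-27*w^3 + 117*w^2 - 102*w - 48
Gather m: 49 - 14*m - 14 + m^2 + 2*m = m^2 - 12*m + 35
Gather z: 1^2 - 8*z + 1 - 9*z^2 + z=-9*z^2 - 7*z + 2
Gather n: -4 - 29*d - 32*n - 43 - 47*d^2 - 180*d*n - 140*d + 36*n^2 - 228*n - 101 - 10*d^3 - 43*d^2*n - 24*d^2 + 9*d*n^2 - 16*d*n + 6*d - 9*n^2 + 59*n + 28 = -10*d^3 - 71*d^2 - 163*d + n^2*(9*d + 27) + n*(-43*d^2 - 196*d - 201) - 120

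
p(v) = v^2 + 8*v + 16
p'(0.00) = 8.00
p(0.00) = 16.00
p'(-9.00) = -10.00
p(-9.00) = 25.00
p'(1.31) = 10.62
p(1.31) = 28.20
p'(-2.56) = 2.88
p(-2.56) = 2.07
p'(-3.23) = 1.54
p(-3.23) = 0.59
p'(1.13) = 10.26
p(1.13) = 26.32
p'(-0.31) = 7.38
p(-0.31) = 13.62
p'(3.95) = 15.90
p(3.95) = 63.20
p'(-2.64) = 2.72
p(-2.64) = 1.85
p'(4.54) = 17.08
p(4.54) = 72.93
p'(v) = 2*v + 8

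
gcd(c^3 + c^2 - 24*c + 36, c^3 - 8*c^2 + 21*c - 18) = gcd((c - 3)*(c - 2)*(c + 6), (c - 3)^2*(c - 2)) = c^2 - 5*c + 6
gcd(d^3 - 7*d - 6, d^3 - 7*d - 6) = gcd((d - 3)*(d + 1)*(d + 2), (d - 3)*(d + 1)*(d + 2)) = d^3 - 7*d - 6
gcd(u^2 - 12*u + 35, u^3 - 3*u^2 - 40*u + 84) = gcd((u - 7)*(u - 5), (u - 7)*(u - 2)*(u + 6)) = u - 7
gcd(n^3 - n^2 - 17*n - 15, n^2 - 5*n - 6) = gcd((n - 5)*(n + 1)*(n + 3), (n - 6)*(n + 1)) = n + 1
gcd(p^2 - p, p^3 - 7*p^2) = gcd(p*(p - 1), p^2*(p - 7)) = p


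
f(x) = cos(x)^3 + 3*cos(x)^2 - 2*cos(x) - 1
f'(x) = -3*sin(x)*cos(x)^2 - 6*sin(x)*cos(x) + 2*sin(x)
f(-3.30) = 2.94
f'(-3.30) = 0.79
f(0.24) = 0.80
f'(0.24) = -1.58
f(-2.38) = 1.64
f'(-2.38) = -3.29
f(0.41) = 0.46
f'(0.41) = -2.40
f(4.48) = -0.39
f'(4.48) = -3.14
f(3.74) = 2.14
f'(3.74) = -2.77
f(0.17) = 0.90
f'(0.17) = -1.16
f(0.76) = -0.49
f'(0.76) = -2.70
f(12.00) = 0.05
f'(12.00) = 2.79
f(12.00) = 0.05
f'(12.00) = 2.79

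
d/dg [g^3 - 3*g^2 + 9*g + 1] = 3*g^2 - 6*g + 9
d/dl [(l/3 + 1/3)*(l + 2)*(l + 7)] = l^2 + 20*l/3 + 23/3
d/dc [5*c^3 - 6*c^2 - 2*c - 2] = 15*c^2 - 12*c - 2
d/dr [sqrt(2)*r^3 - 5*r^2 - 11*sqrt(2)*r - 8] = 3*sqrt(2)*r^2 - 10*r - 11*sqrt(2)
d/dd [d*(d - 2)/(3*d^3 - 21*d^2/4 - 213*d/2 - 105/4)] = 8*(-2*d^4 + 8*d^3 - 78*d^2 - 35*d + 35)/(3*(16*d^6 - 56*d^5 - 1087*d^4 + 1708*d^3 + 20654*d^2 + 9940*d + 1225))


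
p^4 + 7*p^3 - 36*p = p*(p - 2)*(p + 3)*(p + 6)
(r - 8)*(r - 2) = r^2 - 10*r + 16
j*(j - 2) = j^2 - 2*j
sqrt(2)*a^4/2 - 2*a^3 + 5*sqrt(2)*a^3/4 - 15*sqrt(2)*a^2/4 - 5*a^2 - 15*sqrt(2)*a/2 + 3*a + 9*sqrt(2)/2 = (a - 1/2)*(a + 3)*(a - 3*sqrt(2))*(sqrt(2)*a/2 + 1)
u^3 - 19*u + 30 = (u - 3)*(u - 2)*(u + 5)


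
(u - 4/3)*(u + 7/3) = u^2 + u - 28/9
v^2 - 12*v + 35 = (v - 7)*(v - 5)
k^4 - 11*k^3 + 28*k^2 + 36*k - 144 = (k - 6)*(k - 4)*(k - 3)*(k + 2)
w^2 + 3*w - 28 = (w - 4)*(w + 7)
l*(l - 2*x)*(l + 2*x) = l^3 - 4*l*x^2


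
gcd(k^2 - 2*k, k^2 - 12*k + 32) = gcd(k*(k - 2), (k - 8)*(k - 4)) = 1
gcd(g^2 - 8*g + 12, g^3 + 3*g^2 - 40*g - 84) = g - 6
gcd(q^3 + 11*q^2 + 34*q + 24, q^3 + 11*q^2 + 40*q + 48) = q + 4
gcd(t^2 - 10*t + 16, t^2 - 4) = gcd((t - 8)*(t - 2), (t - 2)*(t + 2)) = t - 2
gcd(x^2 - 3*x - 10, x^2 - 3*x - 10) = x^2 - 3*x - 10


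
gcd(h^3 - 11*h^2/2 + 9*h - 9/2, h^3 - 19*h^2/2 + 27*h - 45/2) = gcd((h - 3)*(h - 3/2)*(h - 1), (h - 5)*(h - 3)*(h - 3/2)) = h^2 - 9*h/2 + 9/2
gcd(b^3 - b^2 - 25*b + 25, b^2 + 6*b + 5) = b + 5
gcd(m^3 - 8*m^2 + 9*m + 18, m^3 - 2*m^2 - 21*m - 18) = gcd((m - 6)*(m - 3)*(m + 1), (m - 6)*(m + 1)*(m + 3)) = m^2 - 5*m - 6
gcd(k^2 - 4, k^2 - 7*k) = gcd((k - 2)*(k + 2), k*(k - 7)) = 1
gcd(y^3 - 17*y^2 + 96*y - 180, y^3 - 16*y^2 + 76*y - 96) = y - 6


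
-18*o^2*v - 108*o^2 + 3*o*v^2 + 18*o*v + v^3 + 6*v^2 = (-3*o + v)*(6*o + v)*(v + 6)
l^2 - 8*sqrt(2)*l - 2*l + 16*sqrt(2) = (l - 2)*(l - 8*sqrt(2))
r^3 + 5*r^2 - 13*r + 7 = (r - 1)^2*(r + 7)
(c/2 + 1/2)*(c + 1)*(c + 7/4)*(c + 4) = c^4/2 + 31*c^3/8 + 39*c^2/4 + 79*c/8 + 7/2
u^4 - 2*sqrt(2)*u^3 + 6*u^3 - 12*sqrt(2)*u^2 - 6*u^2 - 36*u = u*(u + 6)*(u - 3*sqrt(2))*(u + sqrt(2))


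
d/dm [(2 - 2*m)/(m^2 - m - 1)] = 2*(m^2 - 2*m + 2)/(m^4 - 2*m^3 - m^2 + 2*m + 1)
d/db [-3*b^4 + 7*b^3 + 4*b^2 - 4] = b*(-12*b^2 + 21*b + 8)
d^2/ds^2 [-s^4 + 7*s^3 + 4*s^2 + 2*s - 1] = -12*s^2 + 42*s + 8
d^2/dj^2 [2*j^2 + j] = 4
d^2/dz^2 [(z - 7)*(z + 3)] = 2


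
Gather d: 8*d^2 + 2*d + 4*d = 8*d^2 + 6*d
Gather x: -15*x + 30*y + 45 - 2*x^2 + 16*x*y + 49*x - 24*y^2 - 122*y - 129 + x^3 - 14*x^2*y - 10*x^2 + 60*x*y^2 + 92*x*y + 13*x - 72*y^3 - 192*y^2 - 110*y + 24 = x^3 + x^2*(-14*y - 12) + x*(60*y^2 + 108*y + 47) - 72*y^3 - 216*y^2 - 202*y - 60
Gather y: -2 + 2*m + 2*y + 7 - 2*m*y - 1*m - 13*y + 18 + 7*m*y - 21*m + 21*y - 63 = -20*m + y*(5*m + 10) - 40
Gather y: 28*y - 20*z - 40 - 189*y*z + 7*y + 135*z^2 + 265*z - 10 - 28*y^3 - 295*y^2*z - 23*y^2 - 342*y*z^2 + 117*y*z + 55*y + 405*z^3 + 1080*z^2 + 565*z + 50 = -28*y^3 + y^2*(-295*z - 23) + y*(-342*z^2 - 72*z + 90) + 405*z^3 + 1215*z^2 + 810*z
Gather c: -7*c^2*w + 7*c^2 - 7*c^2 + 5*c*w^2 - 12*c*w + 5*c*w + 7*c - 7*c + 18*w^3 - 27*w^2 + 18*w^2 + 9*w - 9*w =-7*c^2*w + c*(5*w^2 - 7*w) + 18*w^3 - 9*w^2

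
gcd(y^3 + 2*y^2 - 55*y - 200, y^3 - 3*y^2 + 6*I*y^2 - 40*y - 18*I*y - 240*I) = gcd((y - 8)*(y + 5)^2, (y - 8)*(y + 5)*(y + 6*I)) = y^2 - 3*y - 40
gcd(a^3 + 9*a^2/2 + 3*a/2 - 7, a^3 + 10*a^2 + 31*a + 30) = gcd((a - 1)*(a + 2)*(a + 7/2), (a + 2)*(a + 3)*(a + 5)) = a + 2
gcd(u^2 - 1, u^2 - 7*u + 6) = u - 1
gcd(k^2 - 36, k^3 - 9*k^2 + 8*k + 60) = k - 6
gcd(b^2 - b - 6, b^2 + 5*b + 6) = b + 2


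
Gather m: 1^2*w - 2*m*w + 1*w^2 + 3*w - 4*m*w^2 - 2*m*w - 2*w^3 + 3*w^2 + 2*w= m*(-4*w^2 - 4*w) - 2*w^3 + 4*w^2 + 6*w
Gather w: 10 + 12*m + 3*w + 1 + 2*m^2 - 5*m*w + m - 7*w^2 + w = 2*m^2 + 13*m - 7*w^2 + w*(4 - 5*m) + 11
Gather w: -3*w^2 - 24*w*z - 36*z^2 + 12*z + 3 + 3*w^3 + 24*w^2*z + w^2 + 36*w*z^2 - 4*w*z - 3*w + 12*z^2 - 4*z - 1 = 3*w^3 + w^2*(24*z - 2) + w*(36*z^2 - 28*z - 3) - 24*z^2 + 8*z + 2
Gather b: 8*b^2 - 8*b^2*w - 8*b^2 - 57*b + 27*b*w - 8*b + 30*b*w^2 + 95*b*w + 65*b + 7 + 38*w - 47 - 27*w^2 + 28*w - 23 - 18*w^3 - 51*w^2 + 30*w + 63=-8*b^2*w + b*(30*w^2 + 122*w) - 18*w^3 - 78*w^2 + 96*w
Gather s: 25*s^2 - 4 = 25*s^2 - 4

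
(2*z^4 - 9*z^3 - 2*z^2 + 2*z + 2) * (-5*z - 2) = -10*z^5 + 41*z^4 + 28*z^3 - 6*z^2 - 14*z - 4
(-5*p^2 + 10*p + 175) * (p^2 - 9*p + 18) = -5*p^4 + 55*p^3 - 5*p^2 - 1395*p + 3150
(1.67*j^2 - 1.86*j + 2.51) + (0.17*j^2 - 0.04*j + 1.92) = 1.84*j^2 - 1.9*j + 4.43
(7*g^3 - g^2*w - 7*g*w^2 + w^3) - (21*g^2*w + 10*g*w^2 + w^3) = 7*g^3 - 22*g^2*w - 17*g*w^2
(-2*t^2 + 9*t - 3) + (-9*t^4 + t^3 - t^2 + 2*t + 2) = -9*t^4 + t^3 - 3*t^2 + 11*t - 1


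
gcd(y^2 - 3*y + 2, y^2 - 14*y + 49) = 1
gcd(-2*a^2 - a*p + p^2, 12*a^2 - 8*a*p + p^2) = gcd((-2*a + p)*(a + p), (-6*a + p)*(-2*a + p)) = -2*a + p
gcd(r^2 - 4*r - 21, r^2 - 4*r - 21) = r^2 - 4*r - 21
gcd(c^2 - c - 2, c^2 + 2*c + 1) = c + 1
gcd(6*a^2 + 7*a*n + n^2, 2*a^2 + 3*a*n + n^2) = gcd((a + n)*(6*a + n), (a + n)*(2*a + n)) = a + n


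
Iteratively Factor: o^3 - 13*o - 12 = (o - 4)*(o^2 + 4*o + 3) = (o - 4)*(o + 3)*(o + 1)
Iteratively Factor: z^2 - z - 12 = (z + 3)*(z - 4)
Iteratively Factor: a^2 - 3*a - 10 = (a - 5)*(a + 2)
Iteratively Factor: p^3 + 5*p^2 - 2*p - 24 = (p - 2)*(p^2 + 7*p + 12) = (p - 2)*(p + 3)*(p + 4)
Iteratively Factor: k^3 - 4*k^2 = (k)*(k^2 - 4*k) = k^2*(k - 4)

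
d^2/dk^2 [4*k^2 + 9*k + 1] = 8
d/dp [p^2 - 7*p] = 2*p - 7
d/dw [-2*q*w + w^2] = -2*q + 2*w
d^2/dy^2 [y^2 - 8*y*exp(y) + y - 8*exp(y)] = -8*y*exp(y) - 24*exp(y) + 2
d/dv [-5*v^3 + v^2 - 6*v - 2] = -15*v^2 + 2*v - 6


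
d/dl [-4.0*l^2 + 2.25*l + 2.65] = 2.25 - 8.0*l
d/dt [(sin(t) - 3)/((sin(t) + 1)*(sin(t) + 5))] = (6*sin(t) + cos(t)^2 + 22)*cos(t)/((sin(t) + 1)^2*(sin(t) + 5)^2)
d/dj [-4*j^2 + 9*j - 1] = 9 - 8*j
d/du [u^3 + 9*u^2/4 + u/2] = 3*u^2 + 9*u/2 + 1/2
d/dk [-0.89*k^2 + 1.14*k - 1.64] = 1.14 - 1.78*k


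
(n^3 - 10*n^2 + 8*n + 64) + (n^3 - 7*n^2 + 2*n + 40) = 2*n^3 - 17*n^2 + 10*n + 104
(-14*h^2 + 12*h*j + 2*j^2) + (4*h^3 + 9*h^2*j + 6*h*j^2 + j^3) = 4*h^3 + 9*h^2*j - 14*h^2 + 6*h*j^2 + 12*h*j + j^3 + 2*j^2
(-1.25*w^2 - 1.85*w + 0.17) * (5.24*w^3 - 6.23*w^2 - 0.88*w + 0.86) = -6.55*w^5 - 1.9065*w^4 + 13.5163*w^3 - 0.5061*w^2 - 1.7406*w + 0.1462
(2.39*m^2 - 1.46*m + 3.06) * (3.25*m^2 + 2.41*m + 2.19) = 7.7675*m^4 + 1.0149*m^3 + 11.6605*m^2 + 4.1772*m + 6.7014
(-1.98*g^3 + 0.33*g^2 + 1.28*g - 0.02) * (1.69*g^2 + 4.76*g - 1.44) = -3.3462*g^5 - 8.8671*g^4 + 6.5852*g^3 + 5.5838*g^2 - 1.9384*g + 0.0288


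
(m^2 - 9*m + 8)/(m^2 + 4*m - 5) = (m - 8)/(m + 5)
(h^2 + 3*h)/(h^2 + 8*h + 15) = h/(h + 5)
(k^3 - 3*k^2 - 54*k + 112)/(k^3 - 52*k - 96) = (k^2 + 5*k - 14)/(k^2 + 8*k + 12)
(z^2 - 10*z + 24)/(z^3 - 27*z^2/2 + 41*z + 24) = 2*(z - 4)/(2*z^2 - 15*z - 8)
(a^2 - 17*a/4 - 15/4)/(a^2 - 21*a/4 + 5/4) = (4*a + 3)/(4*a - 1)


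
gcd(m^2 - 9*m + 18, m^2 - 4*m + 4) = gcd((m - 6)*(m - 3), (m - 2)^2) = 1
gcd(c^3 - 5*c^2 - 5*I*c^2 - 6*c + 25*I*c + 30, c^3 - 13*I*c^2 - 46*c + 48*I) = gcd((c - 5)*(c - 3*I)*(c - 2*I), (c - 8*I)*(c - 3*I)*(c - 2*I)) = c^2 - 5*I*c - 6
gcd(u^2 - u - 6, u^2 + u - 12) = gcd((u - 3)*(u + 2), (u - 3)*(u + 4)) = u - 3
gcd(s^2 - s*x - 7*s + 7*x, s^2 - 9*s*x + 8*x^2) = -s + x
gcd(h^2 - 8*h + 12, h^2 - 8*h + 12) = h^2 - 8*h + 12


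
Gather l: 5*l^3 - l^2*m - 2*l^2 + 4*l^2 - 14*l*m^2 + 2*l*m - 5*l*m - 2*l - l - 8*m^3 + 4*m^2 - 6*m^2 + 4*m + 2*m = 5*l^3 + l^2*(2 - m) + l*(-14*m^2 - 3*m - 3) - 8*m^3 - 2*m^2 + 6*m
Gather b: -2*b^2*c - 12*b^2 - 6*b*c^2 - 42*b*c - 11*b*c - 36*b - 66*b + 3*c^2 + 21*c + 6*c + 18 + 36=b^2*(-2*c - 12) + b*(-6*c^2 - 53*c - 102) + 3*c^2 + 27*c + 54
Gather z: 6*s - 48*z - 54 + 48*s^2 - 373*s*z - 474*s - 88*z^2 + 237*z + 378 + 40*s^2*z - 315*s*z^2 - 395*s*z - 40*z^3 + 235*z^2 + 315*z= 48*s^2 - 468*s - 40*z^3 + z^2*(147 - 315*s) + z*(40*s^2 - 768*s + 504) + 324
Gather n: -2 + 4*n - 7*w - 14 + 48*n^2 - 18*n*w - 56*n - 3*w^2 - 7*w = 48*n^2 + n*(-18*w - 52) - 3*w^2 - 14*w - 16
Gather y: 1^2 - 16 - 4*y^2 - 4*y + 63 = -4*y^2 - 4*y + 48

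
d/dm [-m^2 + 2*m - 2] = 2 - 2*m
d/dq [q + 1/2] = 1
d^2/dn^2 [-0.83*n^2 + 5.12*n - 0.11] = -1.66000000000000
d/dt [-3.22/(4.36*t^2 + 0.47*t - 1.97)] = (28.0784*t + 1.5134)/(4.36*t^2 + 0.47*t - 1.97)^2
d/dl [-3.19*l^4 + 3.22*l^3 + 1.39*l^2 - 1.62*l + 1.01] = -12.76*l^3 + 9.66*l^2 + 2.78*l - 1.62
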